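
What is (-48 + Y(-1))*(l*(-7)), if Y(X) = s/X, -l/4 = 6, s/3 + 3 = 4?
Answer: -8568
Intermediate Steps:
s = 3 (s = -9 + 3*4 = -9 + 12 = 3)
l = -24 (l = -4*6 = -24)
Y(X) = 3/X
(-48 + Y(-1))*(l*(-7)) = (-48 + 3/(-1))*(-24*(-7)) = (-48 + 3*(-1))*168 = (-48 - 3)*168 = -51*168 = -8568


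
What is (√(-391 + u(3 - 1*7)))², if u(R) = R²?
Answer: -375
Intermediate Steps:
(√(-391 + u(3 - 1*7)))² = (√(-391 + (3 - 1*7)²))² = (√(-391 + (3 - 7)²))² = (√(-391 + (-4)²))² = (√(-391 + 16))² = (√(-375))² = (5*I*√15)² = -375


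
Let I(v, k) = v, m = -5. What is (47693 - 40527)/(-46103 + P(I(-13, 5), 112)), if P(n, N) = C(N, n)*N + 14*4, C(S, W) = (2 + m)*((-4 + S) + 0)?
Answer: -7166/82335 ≈ -0.087035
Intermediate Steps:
C(S, W) = 12 - 3*S (C(S, W) = (2 - 5)*((-4 + S) + 0) = -3*(-4 + S) = 12 - 3*S)
P(n, N) = 56 + N*(12 - 3*N) (P(n, N) = (12 - 3*N)*N + 14*4 = N*(12 - 3*N) + 56 = 56 + N*(12 - 3*N))
(47693 - 40527)/(-46103 + P(I(-13, 5), 112)) = (47693 - 40527)/(-46103 + (56 + 3*112*(4 - 1*112))) = 7166/(-46103 + (56 + 3*112*(4 - 112))) = 7166/(-46103 + (56 + 3*112*(-108))) = 7166/(-46103 + (56 - 36288)) = 7166/(-46103 - 36232) = 7166/(-82335) = 7166*(-1/82335) = -7166/82335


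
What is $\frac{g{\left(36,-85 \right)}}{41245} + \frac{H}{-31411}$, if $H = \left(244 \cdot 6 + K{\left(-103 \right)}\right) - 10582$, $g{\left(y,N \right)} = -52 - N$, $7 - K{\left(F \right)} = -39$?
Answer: $\frac{375211203}{1295546695} \approx 0.28962$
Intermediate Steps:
$K{\left(F \right)} = 46$ ($K{\left(F \right)} = 7 - -39 = 7 + 39 = 46$)
$H = -9072$ ($H = \left(244 \cdot 6 + 46\right) - 10582 = \left(1464 + 46\right) - 10582 = 1510 - 10582 = -9072$)
$\frac{g{\left(36,-85 \right)}}{41245} + \frac{H}{-31411} = \frac{-52 - -85}{41245} - \frac{9072}{-31411} = \left(-52 + 85\right) \frac{1}{41245} - - \frac{9072}{31411} = 33 \cdot \frac{1}{41245} + \frac{9072}{31411} = \frac{33}{41245} + \frac{9072}{31411} = \frac{375211203}{1295546695}$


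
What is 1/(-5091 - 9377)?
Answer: -1/14468 ≈ -6.9118e-5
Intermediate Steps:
1/(-5091 - 9377) = 1/(-14468) = -1/14468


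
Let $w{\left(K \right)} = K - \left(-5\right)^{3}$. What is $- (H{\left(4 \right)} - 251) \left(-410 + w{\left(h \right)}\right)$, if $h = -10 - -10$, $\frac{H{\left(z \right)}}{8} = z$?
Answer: $-62415$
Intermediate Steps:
$H{\left(z \right)} = 8 z$
$h = 0$ ($h = -10 + 10 = 0$)
$w{\left(K \right)} = 125 + K$ ($w{\left(K \right)} = K - -125 = K + 125 = 125 + K$)
$- (H{\left(4 \right)} - 251) \left(-410 + w{\left(h \right)}\right) = - (8 \cdot 4 - 251) \left(-410 + \left(125 + 0\right)\right) = - (32 - 251) \left(-410 + 125\right) = \left(-1\right) \left(-219\right) \left(-285\right) = 219 \left(-285\right) = -62415$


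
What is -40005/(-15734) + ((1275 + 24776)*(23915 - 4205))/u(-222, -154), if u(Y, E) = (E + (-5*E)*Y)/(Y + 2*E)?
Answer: 2140901750054835/1345996498 ≈ 1.5906e+6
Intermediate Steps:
u(Y, E) = (E - 5*E*Y)/(Y + 2*E)
-40005/(-15734) + ((1275 + 24776)*(23915 - 4205))/u(-222, -154) = -40005/(-15734) + ((1275 + 24776)*(23915 - 4205))/((-154*(1 - 5*(-222))/(-222 + 2*(-154)))) = -40005*(-1/15734) + (26051*19710)/((-154*(1 + 1110)/(-222 - 308))) = 40005/15734 + 513465210/((-154*1111/(-530))) = 40005/15734 + 513465210/((-154*(-1/530)*1111)) = 40005/15734 + 513465210/(85547/265) = 40005/15734 + 513465210*(265/85547) = 40005/15734 + 136068280650/85547 = 2140901750054835/1345996498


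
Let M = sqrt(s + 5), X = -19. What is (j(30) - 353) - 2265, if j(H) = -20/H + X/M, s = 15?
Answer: -7856/3 - 19*sqrt(5)/10 ≈ -2622.9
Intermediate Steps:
M = 2*sqrt(5) (M = sqrt(15 + 5) = sqrt(20) = 2*sqrt(5) ≈ 4.4721)
j(H) = -20/H - 19*sqrt(5)/10
(j(30) - 353) - 2265 = ((-20/30 - 19*sqrt(5)/10) - 353) - 2265 = ((-20*1/30 - 19*sqrt(5)/10) - 353) - 2265 = ((-2/3 - 19*sqrt(5)/10) - 353) - 2265 = (-1061/3 - 19*sqrt(5)/10) - 2265 = -7856/3 - 19*sqrt(5)/10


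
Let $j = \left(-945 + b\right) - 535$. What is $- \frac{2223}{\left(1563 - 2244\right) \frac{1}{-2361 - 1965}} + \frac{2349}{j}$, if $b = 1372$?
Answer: $- \frac{12842013}{908} \approx -14143.0$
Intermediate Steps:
$j = -108$ ($j = \left(-945 + 1372\right) - 535 = 427 - 535 = -108$)
$- \frac{2223}{\left(1563 - 2244\right) \frac{1}{-2361 - 1965}} + \frac{2349}{j} = - \frac{2223}{\left(1563 - 2244\right) \frac{1}{-2361 - 1965}} + \frac{2349}{-108} = - \frac{2223}{\left(-681\right) \frac{1}{-4326}} + 2349 \left(- \frac{1}{108}\right) = - \frac{2223}{\left(-681\right) \left(- \frac{1}{4326}\right)} - \frac{87}{4} = - \frac{2223}{\frac{227}{1442}} - \frac{87}{4} = \left(-2223\right) \frac{1442}{227} - \frac{87}{4} = - \frac{3205566}{227} - \frac{87}{4} = - \frac{12842013}{908}$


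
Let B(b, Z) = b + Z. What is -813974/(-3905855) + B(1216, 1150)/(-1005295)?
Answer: 32361709576/157061460089 ≈ 0.20604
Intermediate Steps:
B(b, Z) = Z + b
-813974/(-3905855) + B(1216, 1150)/(-1005295) = -813974/(-3905855) + (1150 + 1216)/(-1005295) = -813974*(-1/3905855) + 2366*(-1/1005295) = 813974/3905855 - 2366/1005295 = 32361709576/157061460089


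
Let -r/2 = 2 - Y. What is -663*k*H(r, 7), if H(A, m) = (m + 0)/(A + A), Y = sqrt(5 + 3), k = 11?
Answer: -51051/8 - 51051*sqrt(2)/8 ≈ -15406.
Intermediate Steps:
Y = 2*sqrt(2) (Y = sqrt(8) = 2*sqrt(2) ≈ 2.8284)
r = -4 + 4*sqrt(2) (r = -2*(2 - 2*sqrt(2)) = -4 + 4*sqrt(2) ≈ 1.6569)
H(A, m) = m/(2*A) (H(A, m) = m/((2*A)) = m*(1/(2*A)) = m/(2*A))
-663*k*H(r, 7) = -7293*(1/2)*7/(-4 + 4*sqrt(2)) = -7293*7/(2*(-4 + 4*sqrt(2))) = -51051/(2*(-4 + 4*sqrt(2)))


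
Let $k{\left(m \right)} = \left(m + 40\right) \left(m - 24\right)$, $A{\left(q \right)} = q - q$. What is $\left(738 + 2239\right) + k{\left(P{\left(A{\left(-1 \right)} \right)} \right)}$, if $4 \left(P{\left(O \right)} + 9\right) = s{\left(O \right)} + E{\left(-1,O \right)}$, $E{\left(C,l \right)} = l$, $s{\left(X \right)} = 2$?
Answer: $\frac{7813}{4} \approx 1953.3$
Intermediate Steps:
$A{\left(q \right)} = 0$
$P{\left(O \right)} = - \frac{17}{2} + \frac{O}{4}$ ($P{\left(O \right)} = -9 + \frac{2 + O}{4} = -9 + \left(\frac{1}{2} + \frac{O}{4}\right) = - \frac{17}{2} + \frac{O}{4}$)
$k{\left(m \right)} = \left(-24 + m\right) \left(40 + m\right)$ ($k{\left(m \right)} = \left(40 + m\right) \left(-24 + m\right) = \left(-24 + m\right) \left(40 + m\right)$)
$\left(738 + 2239\right) + k{\left(P{\left(A{\left(-1 \right)} \right)} \right)} = \left(738 + 2239\right) + \left(-960 + \left(- \frac{17}{2} + \frac{1}{4} \cdot 0\right)^{2} + 16 \left(- \frac{17}{2} + \frac{1}{4} \cdot 0\right)\right) = 2977 + \left(-960 + \left(- \frac{17}{2} + 0\right)^{2} + 16 \left(- \frac{17}{2} + 0\right)\right) = 2977 + \left(-960 + \left(- \frac{17}{2}\right)^{2} + 16 \left(- \frac{17}{2}\right)\right) = 2977 - \frac{4095}{4} = \frac{7813}{4}$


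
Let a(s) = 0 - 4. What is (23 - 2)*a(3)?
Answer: -84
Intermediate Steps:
a(s) = -4
(23 - 2)*a(3) = (23 - 2)*(-4) = 21*(-4) = -84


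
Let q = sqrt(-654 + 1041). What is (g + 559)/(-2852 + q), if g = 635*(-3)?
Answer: 3838792/8133517 + 4038*sqrt(43)/8133517 ≈ 0.47523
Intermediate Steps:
q = 3*sqrt(43) (q = sqrt(387) = 3*sqrt(43) ≈ 19.672)
g = -1905
(g + 559)/(-2852 + q) = (-1905 + 559)/(-2852 + 3*sqrt(43)) = -1346/(-2852 + 3*sqrt(43))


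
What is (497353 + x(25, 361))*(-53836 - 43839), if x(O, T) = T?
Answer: -48614214950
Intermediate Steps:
(497353 + x(25, 361))*(-53836 - 43839) = (497353 + 361)*(-53836 - 43839) = 497714*(-97675) = -48614214950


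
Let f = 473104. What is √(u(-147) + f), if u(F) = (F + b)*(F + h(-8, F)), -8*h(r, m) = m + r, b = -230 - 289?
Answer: √2232409/2 ≈ 747.06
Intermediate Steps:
b = -519
h(r, m) = -m/8 - r/8 (h(r, m) = -(m + r)/8 = -m/8 - r/8)
u(F) = (1 + 7*F/8)*(-519 + F) (u(F) = (F - 519)*(F + (-F/8 - ⅛*(-8))) = (-519 + F)*(F + (-F/8 + 1)) = (-519 + F)*(F + (1 - F/8)) = (-519 + F)*(1 + 7*F/8) = (1 + 7*F/8)*(-519 + F))
√(u(-147) + f) = √((-519 - 3625/8*(-147) + (7/8)*(-147)²) + 473104) = √((-519 + 532875/8 + (7/8)*21609) + 473104) = √((-519 + 532875/8 + 151263/8) + 473104) = √(339993/4 + 473104) = √(2232409/4) = √2232409/2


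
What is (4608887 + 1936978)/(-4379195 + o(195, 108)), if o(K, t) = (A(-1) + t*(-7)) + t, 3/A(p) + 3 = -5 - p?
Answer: -45821055/30658904 ≈ -1.4945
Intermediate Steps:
A(p) = 3/(-8 - p) (A(p) = 3/(-3 + (-5 - p)) = 3/(-8 - p))
o(K, t) = -3/7 - 6*t (o(K, t) = (-3/(8 - 1) + t*(-7)) + t = (-3/7 - 7*t) + t = -3/7 - 6*t)
(4608887 + 1936978)/(-4379195 + o(195, 108)) = (4608887 + 1936978)/(-4379195 + (-3/7 - 6*108)) = 6545865/(-4379195 + (-3/7 - 648)) = 6545865/(-4379195 - 4539/7) = 6545865/(-30658904/7) = 6545865*(-7/30658904) = -45821055/30658904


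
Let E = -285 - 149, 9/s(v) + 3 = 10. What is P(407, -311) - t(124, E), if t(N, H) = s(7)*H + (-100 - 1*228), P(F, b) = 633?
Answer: 1519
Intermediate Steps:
s(v) = 9/7 (s(v) = 9/(-3 + 10) = 9/7)
E = -434
t(N, H) = -328 + 9*H/7 (t(N, H) = 9*H/7 + (-100 - 1*228) = 9*H/7 + (-100 - 228) = 9*H/7 - 328 = -328 + 9*H/7)
P(407, -311) - t(124, E) = 633 - (-328 + (9/7)*(-434)) = 633 - (-328 - 558) = 633 - 1*(-886) = 633 + 886 = 1519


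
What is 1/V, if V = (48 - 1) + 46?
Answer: 1/93 ≈ 0.010753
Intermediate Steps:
V = 93 (V = 47 + 46 = 93)
1/V = 1/93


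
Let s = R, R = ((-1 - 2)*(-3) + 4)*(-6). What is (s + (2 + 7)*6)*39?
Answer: -936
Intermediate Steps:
R = -78 (R = (-3*(-3) + 4)*(-6) = (9 + 4)*(-6) = 13*(-6) = -78)
s = -78
(s + (2 + 7)*6)*39 = (-78 + (2 + 7)*6)*39 = (-78 + 9*6)*39 = (-78 + 54)*39 = -24*39 = -936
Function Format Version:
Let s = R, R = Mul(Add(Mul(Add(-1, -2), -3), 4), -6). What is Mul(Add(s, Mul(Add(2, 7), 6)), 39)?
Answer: -936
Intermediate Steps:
R = -78 (R = Mul(Add(Mul(-3, -3), 4), -6) = Mul(Add(9, 4), -6) = Mul(13, -6) = -78)
s = -78
Mul(Add(s, Mul(Add(2, 7), 6)), 39) = Mul(Add(-78, Mul(Add(2, 7), 6)), 39) = Mul(Add(-78, Mul(9, 6)), 39) = Mul(Add(-78, 54), 39) = Mul(-24, 39) = -936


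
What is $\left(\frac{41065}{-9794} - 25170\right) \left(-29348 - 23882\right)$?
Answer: $\frac{6562089137675}{4897} \approx 1.34 \cdot 10^{9}$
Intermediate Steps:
$\left(\frac{41065}{-9794} - 25170\right) \left(-29348 - 23882\right) = \left(41065 \left(- \frac{1}{9794}\right) - 25170\right) \left(-53230\right) = \left(- \frac{41065}{9794} - 25170\right) \left(-53230\right) = \left(- \frac{246556045}{9794}\right) \left(-53230\right) = \frac{6562089137675}{4897}$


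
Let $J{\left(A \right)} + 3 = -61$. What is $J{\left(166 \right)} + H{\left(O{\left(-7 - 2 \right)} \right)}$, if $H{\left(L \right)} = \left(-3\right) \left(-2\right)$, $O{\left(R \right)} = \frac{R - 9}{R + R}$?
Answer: $-58$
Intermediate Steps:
$O{\left(R \right)} = \frac{-9 + R}{2 R}$
$H{\left(L \right)} = 6$
$J{\left(A \right)} = -64$ ($J{\left(A \right)} = -3 - 61 = -64$)
$J{\left(166 \right)} + H{\left(O{\left(-7 - 2 \right)} \right)} = -64 + 6 = -58$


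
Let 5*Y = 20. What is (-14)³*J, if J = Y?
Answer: -10976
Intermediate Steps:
Y = 4 (Y = (⅕)*20 = 4)
J = 4
(-14)³*J = (-14)³*4 = -2744*4 = -10976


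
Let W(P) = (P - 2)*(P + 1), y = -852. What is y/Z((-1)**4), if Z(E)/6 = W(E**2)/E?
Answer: 71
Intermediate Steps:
W(P) = (1 + P)*(-2 + P) (W(P) = (-2 + P)*(1 + P) = (1 + P)*(-2 + P))
Z(E) = 6*(-2 + E**4 - E**2)/E (Z(E) = 6*((-2 + (E**2)**2 - E**2)/E) = 6*((-2 + E**4 - E**2)/E) = 6*(-2 + E**4 - E**2)/E)
y/Z((-1)**4) = -852/(-12/((-1)**4) - 6*(-1)**4 + 6*((-1)**4)**3) = -852/(-12/1 - 6*1 + 6*1**3) = -852/(-12*1 - 6 + 6*1) = -852/(-12 - 6 + 6) = -852/(-12) = -852*(-1/12) = 71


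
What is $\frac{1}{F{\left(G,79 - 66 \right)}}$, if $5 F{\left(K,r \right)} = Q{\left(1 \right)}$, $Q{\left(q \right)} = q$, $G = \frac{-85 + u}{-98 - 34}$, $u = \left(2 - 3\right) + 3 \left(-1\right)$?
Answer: $5$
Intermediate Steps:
$u = -4$ ($u = -1 - 3 = -4$)
$G = \frac{89}{132}$ ($G = \frac{-85 - 4}{-98 - 34} = - \frac{89}{-132} = \left(-89\right) \left(- \frac{1}{132}\right) = \frac{89}{132} \approx 0.67424$)
$F{\left(K,r \right)} = \frac{1}{5}$ ($F{\left(K,r \right)} = \frac{1}{5} \cdot 1 = \frac{1}{5}$)
$\frac{1}{F{\left(G,79 - 66 \right)}} = \frac{1}{\frac{1}{5}} = 5$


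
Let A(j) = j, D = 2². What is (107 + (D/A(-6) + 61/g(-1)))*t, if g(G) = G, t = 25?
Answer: 3400/3 ≈ 1133.3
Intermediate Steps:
D = 4
(107 + (D/A(-6) + 61/g(-1)))*t = (107 + (4/(-6) + 61/(-1)))*25 = (107 + (4*(-⅙) + 61*(-1)))*25 = (107 + (-⅔ - 61))*25 = (107 - 185/3)*25 = (136/3)*25 = 3400/3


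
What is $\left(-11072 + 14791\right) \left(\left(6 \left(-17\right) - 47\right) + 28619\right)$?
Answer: $105879930$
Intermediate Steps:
$\left(-11072 + 14791\right) \left(\left(6 \left(-17\right) - 47\right) + 28619\right) = 3719 \left(\left(-102 - 47\right) + 28619\right) = 3719 \left(-149 + 28619\right) = 3719 \cdot 28470 = 105879930$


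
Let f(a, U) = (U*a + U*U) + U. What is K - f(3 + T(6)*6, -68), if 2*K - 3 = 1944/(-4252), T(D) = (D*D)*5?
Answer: 146883791/2126 ≈ 69089.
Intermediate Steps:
T(D) = 5*D**2 (T(D) = D**2*5 = 5*D**2)
K = 2703/2126 (K = 3/2 + (1944/(-4252))/2 = 3/2 + (1944*(-1/4252))/2 = 3/2 + (1/2)*(-486/1063) = 3/2 - 243/1063 = 2703/2126 ≈ 1.2714)
f(a, U) = U + U**2 + U*a (f(a, U) = (U*a + U**2) + U = (U**2 + U*a) + U = U + U**2 + U*a)
K - f(3 + T(6)*6, -68) = 2703/2126 - (-68)*(1 - 68 + (3 + (5*6**2)*6)) = 2703/2126 - (-68)*(1 - 68 + (3 + (5*36)*6)) = 2703/2126 - (-68)*(1 - 68 + (3 + 180*6)) = 2703/2126 - (-68)*(1 - 68 + (3 + 1080)) = 2703/2126 - (-68)*(1 - 68 + 1083) = 2703/2126 - (-68)*1016 = 2703/2126 - 1*(-69088) = 2703/2126 + 69088 = 146883791/2126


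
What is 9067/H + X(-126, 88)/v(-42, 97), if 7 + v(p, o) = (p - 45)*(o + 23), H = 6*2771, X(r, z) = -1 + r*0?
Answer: 94739575/173691822 ≈ 0.54545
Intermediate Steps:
X(r, z) = -1 (X(r, z) = -1 + 0 = -1)
H = 16626
v(p, o) = -7 + (-45 + p)*(23 + o) (v(p, o) = -7 + (p - 45)*(o + 23) = -7 + (-45 + p)*(23 + o))
9067/H + X(-126, 88)/v(-42, 97) = 9067/16626 - 1/(-1042 - 45*97 + 23*(-42) + 97*(-42)) = 9067*(1/16626) - 1/(-1042 - 4365 - 966 - 4074) = 9067/16626 - 1/(-10447) = 9067/16626 - 1*(-1/10447) = 9067/16626 + 1/10447 = 94739575/173691822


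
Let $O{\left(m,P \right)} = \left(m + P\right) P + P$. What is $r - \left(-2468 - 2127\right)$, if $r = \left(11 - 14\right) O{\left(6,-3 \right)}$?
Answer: $4631$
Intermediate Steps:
$O{\left(m,P \right)} = P + P \left(P + m\right)$ ($O{\left(m,P \right)} = \left(P + m\right) P + P = P \left(P + m\right) + P = P + P \left(P + m\right)$)
$r = 36$ ($r = \left(11 - 14\right) \left(- 3 \left(1 - 3 + 6\right)\right) = - 3 \left(\left(-3\right) 4\right) = \left(-3\right) \left(-12\right) = 36$)
$r - \left(-2468 - 2127\right) = 36 - \left(-2468 - 2127\right) = 36 - -4595 = 36 + 4595 = 4631$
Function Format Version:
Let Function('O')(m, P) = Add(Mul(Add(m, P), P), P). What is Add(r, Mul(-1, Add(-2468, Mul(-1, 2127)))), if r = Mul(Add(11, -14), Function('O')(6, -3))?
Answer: 4631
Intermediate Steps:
Function('O')(m, P) = Add(P, Mul(P, Add(P, m))) (Function('O')(m, P) = Add(Mul(Add(P, m), P), P) = Add(Mul(P, Add(P, m)), P) = Add(P, Mul(P, Add(P, m))))
r = 36 (r = Mul(Add(11, -14), Mul(-3, Add(1, -3, 6))) = Mul(-3, Mul(-3, 4)) = Mul(-3, -12) = 36)
Add(r, Mul(-1, Add(-2468, Mul(-1, 2127)))) = Add(36, Mul(-1, Add(-2468, Mul(-1, 2127)))) = Add(36, Mul(-1, Add(-2468, -2127))) = Add(36, Mul(-1, -4595)) = Add(36, 4595) = 4631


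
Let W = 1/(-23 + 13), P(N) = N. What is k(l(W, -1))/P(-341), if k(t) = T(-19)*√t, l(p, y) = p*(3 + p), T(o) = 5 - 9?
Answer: 2*I*√29/1705 ≈ 0.0063169*I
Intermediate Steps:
T(o) = -4
W = -⅒ (W = 1/(-10) = -⅒ ≈ -0.10000)
k(t) = -4*√t
k(l(W, -1))/P(-341) = -4*I*√10*√(3 - ⅒)/10/(-341) = -4*I*√29/10*(-1/341) = -2*I*√29/5*(-1/341) = 2*I*√29/1705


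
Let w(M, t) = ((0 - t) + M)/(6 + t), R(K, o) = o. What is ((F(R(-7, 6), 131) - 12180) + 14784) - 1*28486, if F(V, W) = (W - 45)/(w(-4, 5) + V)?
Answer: -1474328/57 ≈ -25865.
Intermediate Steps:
w(M, t) = (M - t)/(6 + t) (w(M, t) = (-t + M)/(6 + t) = (M - t)/(6 + t))
F(V, W) = (-45 + W)/(-9/11 + V) (F(V, W) = (W - 45)/((-4 - 1*5)/(6 + 5) + V) = (-45 + W)/((-4 - 5)/11 + V) = (-45 + W)/((1/11)*(-9) + V) = (-45 + W)/(-9/11 + V))
((F(R(-7, 6), 131) - 12180) + 14784) - 1*28486 = ((11*(-45 + 131)/(-9 + 11*6) - 12180) + 14784) - 1*28486 = ((11*86/(-9 + 66) - 12180) + 14784) - 28486 = ((11*86/57 - 12180) + 14784) - 28486 = ((11*(1/57)*86 - 12180) + 14784) - 28486 = ((946/57 - 12180) + 14784) - 28486 = (-693314/57 + 14784) - 28486 = 149374/57 - 28486 = -1474328/57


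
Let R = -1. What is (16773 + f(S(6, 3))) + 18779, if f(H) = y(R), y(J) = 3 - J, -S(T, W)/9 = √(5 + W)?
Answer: 35556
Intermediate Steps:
S(T, W) = -9*√(5 + W)
f(H) = 4 (f(H) = 3 - 1*(-1) = 3 + 1 = 4)
(16773 + f(S(6, 3))) + 18779 = (16773 + 4) + 18779 = 16777 + 18779 = 35556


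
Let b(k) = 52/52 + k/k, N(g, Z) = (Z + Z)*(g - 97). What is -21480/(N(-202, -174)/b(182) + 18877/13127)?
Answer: -281967960/682964179 ≈ -0.41286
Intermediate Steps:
N(g, Z) = 2*Z*(-97 + g) (N(g, Z) = (2*Z)*(-97 + g) = 2*Z*(-97 + g))
b(k) = 2 (b(k) = 52*(1/52) + 1 = 1 + 1 = 2)
-21480/(N(-202, -174)/b(182) + 18877/13127) = -21480/((2*(-174)*(-97 - 202))/2 + 18877/13127) = -21480/((2*(-174)*(-299))*(1/2) + 18877*(1/13127)) = -21480/(104052*(1/2) + 18877/13127) = -21480/(52026 + 18877/13127) = -21480/682964179/13127 = -21480*13127/682964179 = -281967960/682964179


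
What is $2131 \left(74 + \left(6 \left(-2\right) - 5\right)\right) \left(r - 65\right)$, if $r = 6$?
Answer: $-7166553$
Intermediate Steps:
$2131 \left(74 + \left(6 \left(-2\right) - 5\right)\right) \left(r - 65\right) = 2131 \left(74 + \left(6 \left(-2\right) - 5\right)\right) \left(6 - 65\right) = 2131 \left(74 - 17\right) \left(-59\right) = 2131 \cdot 57 \left(-59\right) = 2131 \left(-3363\right) = -7166553$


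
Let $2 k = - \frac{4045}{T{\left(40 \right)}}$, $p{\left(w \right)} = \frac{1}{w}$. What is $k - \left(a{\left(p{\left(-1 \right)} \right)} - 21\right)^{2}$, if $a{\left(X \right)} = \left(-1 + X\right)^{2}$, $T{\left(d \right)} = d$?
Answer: $- \frac{5433}{16} \approx -339.56$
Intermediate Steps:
$k = - \frac{809}{16}$ ($k = \frac{\left(-4045\right) \frac{1}{40}}{2} = \frac{1}{2} \left(- \frac{809}{8}\right) = - \frac{809}{16} \approx -50.563$)
$k - \left(a{\left(p{\left(-1 \right)} \right)} - 21\right)^{2} = - \frac{809}{16} - \left(\left(-1 + \frac{1}{-1}\right)^{2} - 21\right)^{2} = - \frac{809}{16} - \left(\left(-1 - 1\right)^{2} - 21\right)^{2} = - \frac{809}{16} - \left(\left(-2\right)^{2} - 21\right)^{2} = - \frac{809}{16} - \left(4 - 21\right)^{2} = - \frac{809}{16} - \left(-17\right)^{2} = - \frac{809}{16} - 289 = - \frac{5433}{16}$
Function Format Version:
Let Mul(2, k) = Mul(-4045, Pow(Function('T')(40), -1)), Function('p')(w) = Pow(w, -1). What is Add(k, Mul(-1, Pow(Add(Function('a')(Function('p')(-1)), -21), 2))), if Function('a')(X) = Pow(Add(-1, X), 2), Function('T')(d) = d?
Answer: Rational(-5433, 16) ≈ -339.56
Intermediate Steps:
k = Rational(-809, 16) (k = Mul(Rational(1, 2), Mul(-4045, Pow(40, -1))) = Mul(Rational(1, 2), Mul(-4045, Rational(1, 40))) = Mul(Rational(1, 2), Rational(-809, 8)) = Rational(-809, 16) ≈ -50.563)
Add(k, Mul(-1, Pow(Add(Function('a')(Function('p')(-1)), -21), 2))) = Add(Rational(-809, 16), Mul(-1, Pow(Add(Pow(Add(-1, Pow(-1, -1)), 2), -21), 2))) = Add(Rational(-809, 16), Mul(-1, Pow(Add(Pow(Add(-1, -1), 2), -21), 2))) = Add(Rational(-809, 16), Mul(-1, Pow(Add(Pow(-2, 2), -21), 2))) = Add(Rational(-809, 16), Mul(-1, Pow(Add(4, -21), 2))) = Add(Rational(-809, 16), Mul(-1, Pow(-17, 2))) = Add(Rational(-809, 16), Mul(-1, 289)) = Add(Rational(-809, 16), -289) = Rational(-5433, 16)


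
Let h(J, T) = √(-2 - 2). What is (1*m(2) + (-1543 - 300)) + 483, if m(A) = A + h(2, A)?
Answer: -1358 + 2*I ≈ -1358.0 + 2.0*I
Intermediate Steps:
h(J, T) = 2*I (h(J, T) = √(-4) = 2*I)
m(A) = A + 2*I
(1*m(2) + (-1543 - 300)) + 483 = (1*(2 + 2*I) + (-1543 - 300)) + 483 = ((2 + 2*I) - 1843) + 483 = (-1841 + 2*I) + 483 = -1358 + 2*I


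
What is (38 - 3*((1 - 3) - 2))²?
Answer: 2500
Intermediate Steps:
(38 - 3*((1 - 3) - 2))² = (38 - 3*(-2 - 2))² = (38 - 3*(-4))² = (38 + 12)² = 50² = 2500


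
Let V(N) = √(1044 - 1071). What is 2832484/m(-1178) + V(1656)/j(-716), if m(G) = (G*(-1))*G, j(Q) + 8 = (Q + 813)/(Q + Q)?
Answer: -708121/346921 - 1432*I*√3/3851 ≈ -2.0412 - 0.64407*I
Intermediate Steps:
j(Q) = -8 + (813 + Q)/(2*Q) (j(Q) = -8 + (Q + 813)/(Q + Q) = -8 + (813 + Q)/((2*Q)) = -8 + (813 + Q)*(1/(2*Q)) = -8 + (813 + Q)/(2*Q))
V(N) = 3*I*√3 (V(N) = √(-27) = 3*I*√3)
m(G) = -G² (m(G) = (-G)*G = -G²)
2832484/m(-1178) + V(1656)/j(-716) = 2832484/((-1*(-1178)²)) + (3*I*√3)/(((3/2)*(271 - 5*(-716))/(-716))) = 2832484/((-1*1387684)) + (3*I*√3)/(((3/2)*(-1/716)*(271 + 3580))) = 2832484/(-1387684) + (3*I*√3)/(((3/2)*(-1/716)*3851)) = 2832484*(-1/1387684) + (3*I*√3)/(-11553/1432) = -708121/346921 + (3*I*√3)*(-1432/11553) = -708121/346921 - 1432*I*√3/3851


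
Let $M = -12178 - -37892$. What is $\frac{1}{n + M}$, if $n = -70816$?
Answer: $- \frac{1}{45102} \approx -2.2172 \cdot 10^{-5}$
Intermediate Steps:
$M = 25714$ ($M = -12178 + 37892 = 25714$)
$\frac{1}{n + M} = \frac{1}{-70816 + 25714} = \frac{1}{-45102} = - \frac{1}{45102}$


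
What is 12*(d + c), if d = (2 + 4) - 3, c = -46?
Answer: -516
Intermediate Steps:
d = 3 (d = 6 - 3 = 3)
12*(d + c) = 12*(3 - 46) = 12*(-43) = -516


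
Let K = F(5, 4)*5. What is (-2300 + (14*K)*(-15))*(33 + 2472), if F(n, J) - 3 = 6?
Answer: -29433750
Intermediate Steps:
F(n, J) = 9 (F(n, J) = 3 + 6 = 9)
K = 45 (K = 9*5 = 45)
(-2300 + (14*K)*(-15))*(33 + 2472) = (-2300 + (14*45)*(-15))*(33 + 2472) = (-2300 + 630*(-15))*2505 = (-2300 - 9450)*2505 = -11750*2505 = -29433750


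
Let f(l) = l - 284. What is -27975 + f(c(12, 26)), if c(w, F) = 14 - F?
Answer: -28271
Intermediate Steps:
f(l) = -284 + l
-27975 + f(c(12, 26)) = -27975 + (-284 + (14 - 1*26)) = -27975 + (-284 + (14 - 26)) = -27975 + (-284 - 12) = -27975 - 296 = -28271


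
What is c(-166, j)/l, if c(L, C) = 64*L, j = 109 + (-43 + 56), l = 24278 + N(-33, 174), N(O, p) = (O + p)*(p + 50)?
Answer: -5312/27931 ≈ -0.19018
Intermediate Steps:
N(O, p) = (50 + p)*(O + p) (N(O, p) = (O + p)*(50 + p) = (50 + p)*(O + p))
l = 55862 (l = 24278 + (174**2 + 50*(-33) + 50*174 - 33*174) = 24278 + (30276 - 1650 + 8700 - 5742) = 24278 + 31584 = 55862)
j = 122 (j = 109 + 13 = 122)
c(-166, j)/l = (64*(-166))/55862 = -10624*1/55862 = -5312/27931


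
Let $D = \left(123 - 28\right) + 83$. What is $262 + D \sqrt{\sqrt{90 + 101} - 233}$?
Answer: $262 + 178 \sqrt{-233 + \sqrt{191}} \approx 262.0 + 2635.2 i$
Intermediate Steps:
$D = 178$ ($D = \left(123 + \left(-68 + 40\right)\right) + 83 = \left(123 - 28\right) + 83 = 95 + 83 = 178$)
$262 + D \sqrt{\sqrt{90 + 101} - 233} = 262 + 178 \sqrt{\sqrt{90 + 101} - 233} = 262 + 178 \sqrt{\sqrt{191} - 233} = 262 + 178 \sqrt{-233 + \sqrt{191}}$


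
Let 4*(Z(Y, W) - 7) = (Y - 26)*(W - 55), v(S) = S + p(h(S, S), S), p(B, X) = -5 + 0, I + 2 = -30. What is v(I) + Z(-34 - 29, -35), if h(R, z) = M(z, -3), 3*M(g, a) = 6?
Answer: 3945/2 ≈ 1972.5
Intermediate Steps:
M(g, a) = 2 (M(g, a) = (1/3)*6 = 2)
I = -32 (I = -2 - 30 = -32)
h(R, z) = 2
p(B, X) = -5
v(S) = -5 + S (v(S) = S - 5 = -5 + S)
Z(Y, W) = 7 + (-55 + W)*(-26 + Y)/4 (Z(Y, W) = 7 + ((Y - 26)*(W - 55))/4 = 7 + ((-26 + Y)*(-55 + W))/4 = 7 + ((-55 + W)*(-26 + Y))/4 = 7 + (-55 + W)*(-26 + Y)/4)
v(I) + Z(-34 - 29, -35) = (-5 - 32) + (729/2 - 55*(-34 - 29)/4 - 13/2*(-35) + (1/4)*(-35)*(-34 - 29)) = -37 + (729/2 - 55/4*(-63) + 455/2 + (1/4)*(-35)*(-63)) = -37 + (729/2 + 3465/4 + 455/2 + 2205/4) = -37 + 4019/2 = 3945/2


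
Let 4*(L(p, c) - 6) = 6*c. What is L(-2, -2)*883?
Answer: 2649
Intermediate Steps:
L(p, c) = 6 + 3*c/2 (L(p, c) = 6 + (6*c)/4 = 6 + 3*c/2)
L(-2, -2)*883 = (6 + (3/2)*(-2))*883 = (6 - 3)*883 = 3*883 = 2649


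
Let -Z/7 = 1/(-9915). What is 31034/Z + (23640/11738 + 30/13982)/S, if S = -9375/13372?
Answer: 7890669891280869942/179507033125 ≈ 4.3957e+7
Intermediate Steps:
Z = 7/9915 (Z = -7/(-9915) = -7*(-1/9915) = 7/9915 ≈ 0.00070600)
S = -9375/13372 (S = -9375*1/13372 = -9375/13372 ≈ -0.70109)
31034/Z + (23640/11738 + 30/13982)/S = 31034/(7/9915) + (23640/11738 + 30/13982)/(-9375/13372) = 31034*(9915/7) + (23640*(1/11738) + 30*(1/13982))*(-13372/9375) = 307702110/7 + (11820/5869 + 15/6991)*(-13372/9375) = 307702110/7 + (82721655/41030179)*(-13372/9375) = 307702110/7 - 73743598044/25643861875 = 7890669891280869942/179507033125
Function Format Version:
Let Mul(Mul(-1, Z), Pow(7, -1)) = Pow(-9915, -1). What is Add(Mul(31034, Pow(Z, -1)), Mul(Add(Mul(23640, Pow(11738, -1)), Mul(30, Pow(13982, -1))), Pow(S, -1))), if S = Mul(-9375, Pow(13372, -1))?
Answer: Rational(7890669891280869942, 179507033125) ≈ 4.3957e+7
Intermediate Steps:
Z = Rational(7, 9915) (Z = Mul(-7, Pow(-9915, -1)) = Mul(-7, Rational(-1, 9915)) = Rational(7, 9915) ≈ 0.00070600)
S = Rational(-9375, 13372) (S = Mul(-9375, Rational(1, 13372)) = Rational(-9375, 13372) ≈ -0.70109)
Add(Mul(31034, Pow(Z, -1)), Mul(Add(Mul(23640, Pow(11738, -1)), Mul(30, Pow(13982, -1))), Pow(S, -1))) = Add(Mul(31034, Pow(Rational(7, 9915), -1)), Mul(Add(Mul(23640, Pow(11738, -1)), Mul(30, Pow(13982, -1))), Pow(Rational(-9375, 13372), -1))) = Add(Mul(31034, Rational(9915, 7)), Mul(Add(Mul(23640, Rational(1, 11738)), Mul(30, Rational(1, 13982))), Rational(-13372, 9375))) = Add(Rational(307702110, 7), Mul(Add(Rational(11820, 5869), Rational(15, 6991)), Rational(-13372, 9375))) = Add(Rational(307702110, 7), Mul(Rational(82721655, 41030179), Rational(-13372, 9375))) = Add(Rational(307702110, 7), Rational(-73743598044, 25643861875)) = Rational(7890669891280869942, 179507033125)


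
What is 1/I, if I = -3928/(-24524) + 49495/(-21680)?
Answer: -26584016/56432817 ≈ -0.47107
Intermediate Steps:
I = -56432817/26584016 (I = -3928*(-1/24524) + 49495*(-1/21680) = 982/6131 - 9899/4336 = -56432817/26584016 ≈ -2.1228)
1/I = 1/(-56432817/26584016) = -26584016/56432817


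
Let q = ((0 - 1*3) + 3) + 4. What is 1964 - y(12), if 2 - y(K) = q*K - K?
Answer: 1998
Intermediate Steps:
q = 4 (q = ((0 - 3) + 3) + 4 = (-3 + 3) + 4 = 0 + 4 = 4)
y(K) = 2 - 3*K (y(K) = 2 - (4*K - K) = 2 - 3*K)
1964 - y(12) = 1964 - (2 - 3*12) = 1964 - (2 - 36) = 1964 - 1*(-34) = 1964 + 34 = 1998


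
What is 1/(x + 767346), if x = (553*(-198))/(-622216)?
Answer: 44444/34103933445 ≈ 1.3032e-6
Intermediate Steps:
x = 7821/44444 (x = -109494*(-1/622216) = 7821/44444 ≈ 0.17597)
1/(x + 767346) = 1/(7821/44444 + 767346) = 1/(34103933445/44444) = 44444/34103933445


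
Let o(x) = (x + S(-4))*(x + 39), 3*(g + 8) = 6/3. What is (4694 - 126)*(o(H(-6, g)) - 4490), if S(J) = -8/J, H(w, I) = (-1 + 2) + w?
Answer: -20976256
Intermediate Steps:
g = -22/3 (g = -8 + (6/3)/3 = -8 + (6*(⅓))/3 = -8 + (⅓)*2 = -8 + ⅔ = -22/3 ≈ -7.3333)
H(w, I) = 1 + w
o(x) = (2 + x)*(39 + x) (o(x) = (x - 8/(-4))*(x + 39) = (x - 8*(-¼))*(39 + x) = (x + 2)*(39 + x) = (2 + x)*(39 + x))
(4694 - 126)*(o(H(-6, g)) - 4490) = (4694 - 126)*((78 + (1 - 6)² + 41*(1 - 6)) - 4490) = 4568*((78 + (-5)² + 41*(-5)) - 4490) = 4568*((78 + 25 - 205) - 4490) = 4568*(-102 - 4490) = 4568*(-4592) = -20976256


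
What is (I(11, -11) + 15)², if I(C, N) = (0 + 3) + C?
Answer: 841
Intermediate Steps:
I(C, N) = 3 + C
(I(11, -11) + 15)² = ((3 + 11) + 15)² = (14 + 15)² = 29² = 841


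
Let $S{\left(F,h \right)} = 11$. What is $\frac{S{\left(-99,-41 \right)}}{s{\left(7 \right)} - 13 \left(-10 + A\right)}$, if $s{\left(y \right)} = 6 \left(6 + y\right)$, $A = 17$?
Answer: $- \frac{11}{13} \approx -0.84615$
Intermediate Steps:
$s{\left(y \right)} = 36 + 6 y$
$\frac{S{\left(-99,-41 \right)}}{s{\left(7 \right)} - 13 \left(-10 + A\right)} = \frac{11}{\left(36 + 6 \cdot 7\right) - 13 \left(-10 + 17\right)} = \frac{11}{\left(36 + 42\right) - 91} = \frac{11}{78 - 91} = \frac{11}{-13} = 11 \left(- \frac{1}{13}\right) = - \frac{11}{13}$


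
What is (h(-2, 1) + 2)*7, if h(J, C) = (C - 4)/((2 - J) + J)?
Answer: 7/2 ≈ 3.5000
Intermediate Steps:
h(J, C) = -2 + C/2 (h(J, C) = (-4 + C)/2 = (-4 + C)*(½) = -2 + C/2)
(h(-2, 1) + 2)*7 = ((-2 + (½)*1) + 2)*7 = ((-2 + ½) + 2)*7 = (-3/2 + 2)*7 = (½)*7 = 7/2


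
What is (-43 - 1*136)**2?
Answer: 32041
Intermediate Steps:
(-43 - 1*136)**2 = (-43 - 136)**2 = (-179)**2 = 32041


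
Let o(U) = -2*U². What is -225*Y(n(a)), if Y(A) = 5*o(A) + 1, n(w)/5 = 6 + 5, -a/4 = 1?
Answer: 6806025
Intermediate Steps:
a = -4 (a = -4*1 = -4)
n(w) = 55 (n(w) = 5*(6 + 5) = 5*11 = 55)
Y(A) = 1 - 10*A² (Y(A) = 5*(-2*A²) + 1 = -10*A² + 1 = 1 - 10*A²)
-225*Y(n(a)) = -225*(1 - 10*55²) = -225*(1 - 10*3025) = -225*(1 - 30250) = -225*(-30249) = 6806025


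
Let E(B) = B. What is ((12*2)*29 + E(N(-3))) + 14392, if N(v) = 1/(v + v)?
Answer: 90527/6 ≈ 15088.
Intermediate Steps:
N(v) = 1/(2*v)
((12*2)*29 + E(N(-3))) + 14392 = ((12*2)*29 + (½)/(-3)) + 14392 = (24*29 + (½)*(-⅓)) + 14392 = (696 - ⅙) + 14392 = 4175/6 + 14392 = 90527/6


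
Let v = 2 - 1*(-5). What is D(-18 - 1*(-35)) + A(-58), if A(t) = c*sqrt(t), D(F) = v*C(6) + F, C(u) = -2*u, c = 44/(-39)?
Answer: -67 - 44*I*sqrt(58)/39 ≈ -67.0 - 8.5921*I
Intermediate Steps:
c = -44/39 (c = 44*(-1/39) = -44/39 ≈ -1.1282)
v = 7 (v = 2 + 5 = 7)
D(F) = -84 + F (D(F) = 7*(-2*6) + F = 7*(-12) + F = -84 + F)
A(t) = -44*sqrt(t)/39
D(-18 - 1*(-35)) + A(-58) = (-84 + (-18 - 1*(-35))) - 44*I*sqrt(58)/39 = (-84 + (-18 + 35)) - 44*I*sqrt(58)/39 = (-84 + 17) - 44*I*sqrt(58)/39 = -67 - 44*I*sqrt(58)/39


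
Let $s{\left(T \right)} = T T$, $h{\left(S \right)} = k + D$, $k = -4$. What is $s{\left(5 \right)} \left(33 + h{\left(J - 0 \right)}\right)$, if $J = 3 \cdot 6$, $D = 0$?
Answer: $725$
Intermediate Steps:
$J = 18$
$h{\left(S \right)} = -4$ ($h{\left(S \right)} = -4 + 0 = -4$)
$s{\left(T \right)} = T^{2}$
$s{\left(5 \right)} \left(33 + h{\left(J - 0 \right)}\right) = 5^{2} \left(33 - 4\right) = 25 \cdot 29 = 725$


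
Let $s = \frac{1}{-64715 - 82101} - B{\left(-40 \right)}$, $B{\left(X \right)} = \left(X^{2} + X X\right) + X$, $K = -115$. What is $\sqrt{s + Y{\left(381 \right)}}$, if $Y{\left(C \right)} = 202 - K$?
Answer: $\frac{i \sqrt{957510757366}}{18352} \approx 53.32 i$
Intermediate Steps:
$B{\left(X \right)} = X + 2 X^{2}$ ($B{\left(X \right)} = \left(X^{2} + X^{2}\right) + X = 2 X^{2} + X = X + 2 X^{2}$)
$Y{\left(C \right)} = 317$ ($Y{\left(C \right)} = 202 - -115 = 202 + 115 = 317$)
$s = - \frac{463938561}{146816}$ ($s = \frac{1}{-64715 - 82101} - - 40 \left(1 + 2 \left(-40\right)\right) = \frac{1}{-146816} - - 40 \left(1 - 80\right) = - \frac{1}{146816} - \left(-40\right) \left(-79\right) = - \frac{1}{146816} - 3160 = - \frac{463938561}{146816} \approx -3160.0$)
$\sqrt{s + Y{\left(381 \right)}} = \sqrt{- \frac{463938561}{146816} + 317} = \sqrt{- \frac{417397889}{146816}} = \frac{i \sqrt{957510757366}}{18352}$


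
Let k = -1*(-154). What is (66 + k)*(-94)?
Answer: -20680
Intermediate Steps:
k = 154
(66 + k)*(-94) = (66 + 154)*(-94) = 220*(-94) = -20680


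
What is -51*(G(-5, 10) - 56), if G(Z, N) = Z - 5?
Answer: 3366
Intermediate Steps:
G(Z, N) = -5 + Z
-51*(G(-5, 10) - 56) = -51*((-5 - 5) - 56) = -51*(-10 - 56) = -51*(-66) = 3366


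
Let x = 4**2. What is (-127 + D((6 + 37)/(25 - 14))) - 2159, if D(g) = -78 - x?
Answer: -2380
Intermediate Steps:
x = 16
D(g) = -94 (D(g) = -78 - 1*16 = -78 - 16 = -94)
(-127 + D((6 + 37)/(25 - 14))) - 2159 = (-127 - 94) - 2159 = -221 - 2159 = -2380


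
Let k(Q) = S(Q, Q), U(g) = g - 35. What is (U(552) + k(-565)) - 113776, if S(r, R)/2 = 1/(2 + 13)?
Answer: -1698883/15 ≈ -1.1326e+5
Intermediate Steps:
U(g) = -35 + g
S(r, R) = 2/15 (S(r, R) = 2/(2 + 13) = 2/15)
k(Q) = 2/15
(U(552) + k(-565)) - 113776 = ((-35 + 552) + 2/15) - 113776 = (517 + 2/15) - 113776 = 7757/15 - 113776 = -1698883/15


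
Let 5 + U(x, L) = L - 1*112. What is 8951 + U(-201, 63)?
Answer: 8897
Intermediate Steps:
U(x, L) = -117 + L (U(x, L) = -5 + (L - 1*112) = -5 + (L - 112) = -5 + (-112 + L) = -117 + L)
8951 + U(-201, 63) = 8951 + (-117 + 63) = 8951 - 54 = 8897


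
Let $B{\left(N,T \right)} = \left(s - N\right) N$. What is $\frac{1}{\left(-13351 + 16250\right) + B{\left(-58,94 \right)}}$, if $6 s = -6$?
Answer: $- \frac{1}{407} \approx -0.002457$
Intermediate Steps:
$s = -1$ ($s = \frac{1}{6} \left(-6\right) = -1$)
$B{\left(N,T \right)} = N \left(-1 - N\right)$ ($B{\left(N,T \right)} = \left(-1 - N\right) N = N \left(-1 - N\right)$)
$\frac{1}{\left(-13351 + 16250\right) + B{\left(-58,94 \right)}} = \frac{1}{\left(-13351 + 16250\right) - - 58 \left(1 - 58\right)} = \frac{1}{2899 - \left(-58\right) \left(-57\right)} = \frac{1}{2899 - 3306} = \frac{1}{-407} = - \frac{1}{407}$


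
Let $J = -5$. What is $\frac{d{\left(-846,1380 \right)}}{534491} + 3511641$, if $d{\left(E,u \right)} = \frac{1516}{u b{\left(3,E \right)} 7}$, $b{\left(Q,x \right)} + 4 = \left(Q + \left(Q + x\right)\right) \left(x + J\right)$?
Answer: $\frac{3240216720606976915519}{922707281469540} \approx 3.5116 \cdot 10^{6}$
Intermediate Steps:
$b{\left(Q,x \right)} = -4 + \left(-5 + x\right) \left(x + 2 Q\right)$ ($b{\left(Q,x \right)} = -4 + \left(Q + \left(Q + x\right)\right) \left(x - 5\right) = -4 + \left(x + 2 Q\right) \left(-5 + x\right) = -4 + \left(-5 + x\right) \left(x + 2 Q\right)$)
$d{\left(E,u \right)} = \frac{1516}{7 u \left(-34 + E + E^{2}\right)}$ ($d{\left(E,u \right)} = \frac{1516}{u \left(-4 + E^{2} - 30 - 5 E + 2 \cdot 3 E\right) 7} = \frac{1516}{u \left(-4 + E^{2} - 30 - 5 E + 6 E\right) 7} = \frac{1516}{u \left(-34 + E + E^{2}\right) 7} = \frac{1516}{7 u \left(-34 + E + E^{2}\right)}$)
$\frac{d{\left(-846,1380 \right)}}{534491} + 3511641 = \frac{\frac{1516}{7} \cdot \frac{1}{1380} \frac{1}{-34 - 846 + \left(-846\right)^{2}}}{534491} + 3511641 = \frac{1516}{7} \cdot \frac{1}{1380} \frac{1}{-34 - 846 + 715716} \cdot \frac{1}{534491} + 3511641 = \frac{1516}{7} \cdot \frac{1}{1380} \cdot \frac{1}{714836} \cdot \frac{1}{534491} + 3511641 = \frac{379}{1726328940} \cdot \frac{1}{534491} + 3511641 = \frac{379}{922707281469540} + 3511641 = \frac{3240216720606976915519}{922707281469540}$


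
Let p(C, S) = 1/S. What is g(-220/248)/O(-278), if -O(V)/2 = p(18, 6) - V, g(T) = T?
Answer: 165/103478 ≈ 0.0015945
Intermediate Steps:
O(V) = -⅓ + 2*V (O(V) = -2*(1/6 - V) = -2*(⅙ - V) = -⅓ + 2*V)
g(-220/248)/O(-278) = (-220/248)/(-⅓ + 2*(-278)) = (-220*1/248)/(-⅓ - 556) = -55/(62*(-1669/3)) = -55/62*(-3/1669) = 165/103478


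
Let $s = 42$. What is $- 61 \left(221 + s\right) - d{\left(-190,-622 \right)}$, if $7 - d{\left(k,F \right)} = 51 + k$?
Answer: $-16189$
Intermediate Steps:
$d{\left(k,F \right)} = -44 - k$ ($d{\left(k,F \right)} = 7 - \left(51 + k\right) = -44 - k$)
$- 61 \left(221 + s\right) - d{\left(-190,-622 \right)} = - 61 \left(221 + 42\right) - \left(-44 - -190\right) = \left(-61\right) 263 - \left(-44 + 190\right) = -16043 - 146 = -16189$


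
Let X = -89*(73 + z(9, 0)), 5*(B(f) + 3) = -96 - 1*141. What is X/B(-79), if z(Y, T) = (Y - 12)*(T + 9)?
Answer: 10235/126 ≈ 81.230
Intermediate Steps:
z(Y, T) = (-12 + Y)*(9 + T)
B(f) = -252/5 (B(f) = -3 + (-96 - 1*141)/5 = -3 + (-96 - 141)/5 = -3 + (1/5)*(-237) = -3 - 237/5 = -252/5)
X = -4094 (X = -89*(73 + (-108 - 12*0 + 9*9 + 0*9)) = -89*(73 + (-108 + 0 + 81 + 0)) = -89*(73 - 27) = -89*46 = -4094)
X/B(-79) = -4094/(-252/5) = -4094*(-5/252) = 10235/126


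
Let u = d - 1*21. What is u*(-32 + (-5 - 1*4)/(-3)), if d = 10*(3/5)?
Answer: 435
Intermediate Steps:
d = 6 (d = 10*(3*(⅕)) = 10*(⅗) = 6)
u = -15 (u = 6 - 1*21 = 6 - 21 = -15)
u*(-32 + (-5 - 1*4)/(-3)) = -15*(-32 + (-5 - 1*4)/(-3)) = -15*(-32 - (-5 - 4)/3) = -15*(-32 - ⅓*(-9)) = -15*(-32 + 3) = -15*(-29) = 435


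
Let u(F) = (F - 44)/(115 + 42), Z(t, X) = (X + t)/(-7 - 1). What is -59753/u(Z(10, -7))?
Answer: 75049768/355 ≈ 2.1141e+5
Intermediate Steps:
Z(t, X) = -X/8 - t/8 (Z(t, X) = (X + t)/(-8) = (X + t)*(-⅛) = -X/8 - t/8)
u(F) = -44/157 + F/157 (u(F) = (-44 + F)/157 = (-44 + F)*(1/157) = -44/157 + F/157)
-59753/u(Z(10, -7)) = -59753/(-44/157 + (-⅛*(-7) - ⅛*10)/157) = -59753/(-44/157 + (7/8 - 5/4)/157) = -59753/(-44/157 + (1/157)*(-3/8)) = -59753/(-44/157 - 3/1256) = -59753/(-355/1256) = -59753*(-1256/355) = 75049768/355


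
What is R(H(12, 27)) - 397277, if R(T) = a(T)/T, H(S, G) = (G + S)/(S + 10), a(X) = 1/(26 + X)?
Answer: -9466713149/23829 ≈ -3.9728e+5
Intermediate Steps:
H(S, G) = (G + S)/(10 + S)
R(T) = 1/(T*(26 + T)) (R(T) = 1/((26 + T)*T) = 1/(T*(26 + T)))
R(H(12, 27)) - 397277 = 1/((((27 + 12)/(10 + 12)))*(26 + (27 + 12)/(10 + 12))) - 397277 = 1/(((39/22))*(26 + 39/22)) - 397277 = 1/((((1/22)*39))*(26 + (1/22)*39)) - 397277 = 1/((39/22)*(26 + 39/22)) - 397277 = 22/(39*(611/22)) - 397277 = (22/39)*(22/611) - 397277 = 484/23829 - 397277 = -9466713149/23829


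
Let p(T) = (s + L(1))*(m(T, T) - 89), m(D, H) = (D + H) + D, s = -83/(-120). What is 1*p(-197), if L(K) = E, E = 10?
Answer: -21811/3 ≈ -7270.3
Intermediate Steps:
s = 83/120 (s = -83*(-1/120) = 83/120 ≈ 0.69167)
L(K) = 10
m(D, H) = H + 2*D
p(T) = -114187/120 + 1283*T/40 (p(T) = (83/120 + 10)*((T + 2*T) - 89) = 1283*(3*T - 89)/120 = 1283*(-89 + 3*T)/120 = -114187/120 + 1283*T/40)
1*p(-197) = 1*(-114187/120 + (1283/40)*(-197)) = 1*(-114187/120 - 252751/40) = 1*(-21811/3) = -21811/3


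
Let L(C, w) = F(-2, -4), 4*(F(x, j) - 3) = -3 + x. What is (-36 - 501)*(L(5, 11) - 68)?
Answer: 142305/4 ≈ 35576.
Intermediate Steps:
F(x, j) = 9/4 + x/4 (F(x, j) = 3 + (-3 + x)/4 = 3 + (-¾ + x/4) = 9/4 + x/4)
L(C, w) = 7/4 (L(C, w) = 9/4 + (¼)*(-2) = 9/4 - ½ = 7/4)
(-36 - 501)*(L(5, 11) - 68) = (-36 - 501)*(7/4 - 68) = -537*(-265/4) = 142305/4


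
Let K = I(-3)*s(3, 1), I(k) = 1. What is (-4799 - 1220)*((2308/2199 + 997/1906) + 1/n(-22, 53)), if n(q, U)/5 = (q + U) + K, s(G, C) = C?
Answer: -3186529184813/335303520 ≈ -9503.4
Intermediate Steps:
K = 1 (K = 1*1 = 1)
n(q, U) = 5 + 5*U + 5*q (n(q, U) = 5*((q + U) + 1) = 5*((U + q) + 1) = 5*(1 + U + q) = 5 + 5*U + 5*q)
(-4799 - 1220)*((2308/2199 + 997/1906) + 1/n(-22, 53)) = (-4799 - 1220)*((2308/2199 + 997/1906) + 1/(5 + 5*53 + 5*(-22))) = -6019*((2308*(1/2199) + 997*(1/1906)) + 1/(5 + 265 - 110)) = -6019*((2308/2199 + 997/1906) + 1/160) = -6019*(6591451/4191294 + 1/160) = -6019*529411727/335303520 = -3186529184813/335303520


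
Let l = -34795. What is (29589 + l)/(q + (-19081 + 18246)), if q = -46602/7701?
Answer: 13363802/2158979 ≈ 6.1899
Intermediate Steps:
q = -15534/2567 (q = -46602*1/7701 = -15534/2567 ≈ -6.0514)
(29589 + l)/(q + (-19081 + 18246)) = (29589 - 34795)/(-15534/2567 + (-19081 + 18246)) = -5206/(-15534/2567 - 835) = -5206/(-2158979/2567) = -5206*(-2567/2158979) = 13363802/2158979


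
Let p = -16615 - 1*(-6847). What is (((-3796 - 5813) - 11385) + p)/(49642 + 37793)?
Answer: -3418/9715 ≈ -0.35183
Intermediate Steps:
p = -9768 (p = -16615 + 6847 = -9768)
(((-3796 - 5813) - 11385) + p)/(49642 + 37793) = (((-3796 - 5813) - 11385) - 9768)/(49642 + 37793) = ((-9609 - 11385) - 9768)/87435 = (-20994 - 9768)*(1/87435) = -30762*1/87435 = -3418/9715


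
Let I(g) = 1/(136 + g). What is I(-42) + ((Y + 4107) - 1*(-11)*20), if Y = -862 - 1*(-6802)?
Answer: 965099/94 ≈ 10267.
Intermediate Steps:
Y = 5940 (Y = -862 + 6802 = 5940)
I(-42) + ((Y + 4107) - 1*(-11)*20) = 1/(136 - 42) + ((5940 + 4107) - 1*(-11)*20) = 1/94 + (10047 + 11*20) = 1/94 + (10047 + 220) = 1/94 + 10267 = 965099/94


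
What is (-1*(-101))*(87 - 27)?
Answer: 6060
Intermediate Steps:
(-1*(-101))*(87 - 27) = 101*60 = 6060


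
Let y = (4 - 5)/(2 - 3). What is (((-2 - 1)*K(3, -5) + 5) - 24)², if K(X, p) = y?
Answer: 484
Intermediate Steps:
y = 1 (y = -1/(-1) = -1*(-1) = 1)
K(X, p) = 1
(((-2 - 1)*K(3, -5) + 5) - 24)² = (((-2 - 1)*1 + 5) - 24)² = ((-3*1 + 5) - 24)² = ((-3 + 5) - 24)² = (2 - 24)² = (-22)² = 484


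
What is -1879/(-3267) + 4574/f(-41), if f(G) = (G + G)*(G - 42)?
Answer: 13865866/11117601 ≈ 1.2472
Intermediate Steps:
f(G) = 2*G*(-42 + G) (f(G) = (2*G)*(-42 + G) = 2*G*(-42 + G))
-1879/(-3267) + 4574/f(-41) = -1879/(-3267) + 4574/((2*(-41)*(-42 - 41))) = -1879*(-1/3267) + 4574/((2*(-41)*(-83))) = 1879/3267 + 4574/6806 = 1879/3267 + 4574*(1/6806) = 1879/3267 + 2287/3403 = 13865866/11117601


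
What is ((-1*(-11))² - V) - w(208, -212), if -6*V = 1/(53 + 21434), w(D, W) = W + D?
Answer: 16115251/128922 ≈ 125.00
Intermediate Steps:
w(D, W) = D + W
V = -1/128922 (V = -1/(6*(53 + 21434)) = -⅙/21487 = -⅙*1/21487 = -1/128922 ≈ -7.7566e-6)
((-1*(-11))² - V) - w(208, -212) = ((-1*(-11))² - 1*(-1/128922)) - (208 - 212) = (11² + 1/128922) - 1*(-4) = (121 + 1/128922) + 4 = 15599563/128922 + 4 = 16115251/128922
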